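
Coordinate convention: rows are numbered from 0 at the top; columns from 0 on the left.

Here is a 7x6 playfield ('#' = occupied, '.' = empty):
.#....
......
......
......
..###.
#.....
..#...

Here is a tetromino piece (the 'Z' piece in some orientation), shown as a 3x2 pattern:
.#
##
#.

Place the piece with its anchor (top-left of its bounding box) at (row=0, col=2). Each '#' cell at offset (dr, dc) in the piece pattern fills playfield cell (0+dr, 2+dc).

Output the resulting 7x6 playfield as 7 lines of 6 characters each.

Answer: .#.#..
..##..
..#...
......
..###.
#.....
..#...

Derivation:
Fill (0+0,2+1) = (0,3)
Fill (0+1,2+0) = (1,2)
Fill (0+1,2+1) = (1,3)
Fill (0+2,2+0) = (2,2)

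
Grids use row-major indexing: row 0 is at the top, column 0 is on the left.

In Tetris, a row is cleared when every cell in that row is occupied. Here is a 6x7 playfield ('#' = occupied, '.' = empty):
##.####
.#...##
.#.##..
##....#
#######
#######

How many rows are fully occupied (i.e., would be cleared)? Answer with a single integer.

Answer: 2

Derivation:
Check each row:
  row 0: 1 empty cell -> not full
  row 1: 4 empty cells -> not full
  row 2: 4 empty cells -> not full
  row 3: 4 empty cells -> not full
  row 4: 0 empty cells -> FULL (clear)
  row 5: 0 empty cells -> FULL (clear)
Total rows cleared: 2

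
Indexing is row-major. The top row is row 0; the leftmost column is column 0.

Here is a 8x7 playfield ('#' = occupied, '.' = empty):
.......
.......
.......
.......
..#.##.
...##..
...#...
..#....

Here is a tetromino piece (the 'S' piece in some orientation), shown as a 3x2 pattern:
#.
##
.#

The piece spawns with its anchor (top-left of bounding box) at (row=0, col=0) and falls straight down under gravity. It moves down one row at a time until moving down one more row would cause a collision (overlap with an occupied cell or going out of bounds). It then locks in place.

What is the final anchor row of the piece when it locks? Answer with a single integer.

Answer: 5

Derivation:
Spawn at (row=0, col=0). Try each row:
  row 0: fits
  row 1: fits
  row 2: fits
  row 3: fits
  row 4: fits
  row 5: fits
  row 6: blocked -> lock at row 5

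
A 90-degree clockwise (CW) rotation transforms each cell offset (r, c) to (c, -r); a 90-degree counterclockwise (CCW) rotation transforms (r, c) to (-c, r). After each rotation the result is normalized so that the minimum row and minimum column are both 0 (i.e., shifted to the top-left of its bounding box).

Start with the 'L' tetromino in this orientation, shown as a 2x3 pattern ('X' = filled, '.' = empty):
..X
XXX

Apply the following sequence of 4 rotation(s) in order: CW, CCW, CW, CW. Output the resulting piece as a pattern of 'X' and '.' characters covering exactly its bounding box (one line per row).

Start:
..X
XXX
After rotation 1 (CW):
X.
X.
XX
After rotation 2 (CCW):
..X
XXX
After rotation 3 (CW):
X.
X.
XX
After rotation 4 (CW):
XXX
X..

Answer: XXX
X..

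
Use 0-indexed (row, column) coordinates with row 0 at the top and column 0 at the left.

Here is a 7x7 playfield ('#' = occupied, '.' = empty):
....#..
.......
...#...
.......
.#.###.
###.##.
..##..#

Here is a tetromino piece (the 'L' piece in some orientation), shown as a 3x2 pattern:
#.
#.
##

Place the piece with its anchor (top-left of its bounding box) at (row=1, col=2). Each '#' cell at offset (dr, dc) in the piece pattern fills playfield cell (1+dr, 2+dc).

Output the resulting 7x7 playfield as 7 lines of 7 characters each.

Fill (1+0,2+0) = (1,2)
Fill (1+1,2+0) = (2,2)
Fill (1+2,2+0) = (3,2)
Fill (1+2,2+1) = (3,3)

Answer: ....#..
..#....
..##...
..##...
.#.###.
###.##.
..##..#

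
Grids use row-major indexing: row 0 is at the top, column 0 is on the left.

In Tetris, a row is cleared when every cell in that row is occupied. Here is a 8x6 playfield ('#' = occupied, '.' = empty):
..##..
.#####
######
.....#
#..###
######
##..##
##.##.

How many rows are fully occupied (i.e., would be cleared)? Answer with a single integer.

Check each row:
  row 0: 4 empty cells -> not full
  row 1: 1 empty cell -> not full
  row 2: 0 empty cells -> FULL (clear)
  row 3: 5 empty cells -> not full
  row 4: 2 empty cells -> not full
  row 5: 0 empty cells -> FULL (clear)
  row 6: 2 empty cells -> not full
  row 7: 2 empty cells -> not full
Total rows cleared: 2

Answer: 2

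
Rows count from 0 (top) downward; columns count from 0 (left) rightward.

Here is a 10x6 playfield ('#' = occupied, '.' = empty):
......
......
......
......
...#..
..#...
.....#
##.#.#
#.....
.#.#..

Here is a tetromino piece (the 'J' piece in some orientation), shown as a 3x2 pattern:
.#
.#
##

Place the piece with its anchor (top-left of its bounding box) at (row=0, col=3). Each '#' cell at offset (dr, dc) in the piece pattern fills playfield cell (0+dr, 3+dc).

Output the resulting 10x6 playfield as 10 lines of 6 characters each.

Answer: ....#.
....#.
...##.
......
...#..
..#...
.....#
##.#.#
#.....
.#.#..

Derivation:
Fill (0+0,3+1) = (0,4)
Fill (0+1,3+1) = (1,4)
Fill (0+2,3+0) = (2,3)
Fill (0+2,3+1) = (2,4)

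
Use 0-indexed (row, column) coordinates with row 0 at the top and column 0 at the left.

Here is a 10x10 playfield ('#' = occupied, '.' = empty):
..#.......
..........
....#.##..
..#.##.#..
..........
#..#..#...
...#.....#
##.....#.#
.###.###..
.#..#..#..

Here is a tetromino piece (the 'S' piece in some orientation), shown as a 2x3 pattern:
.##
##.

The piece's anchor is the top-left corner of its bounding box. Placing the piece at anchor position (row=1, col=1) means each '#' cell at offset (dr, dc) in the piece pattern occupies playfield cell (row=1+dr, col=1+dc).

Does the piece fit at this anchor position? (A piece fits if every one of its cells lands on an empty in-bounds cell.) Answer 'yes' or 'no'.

Answer: yes

Derivation:
Check each piece cell at anchor (1, 1):
  offset (0,1) -> (1,2): empty -> OK
  offset (0,2) -> (1,3): empty -> OK
  offset (1,0) -> (2,1): empty -> OK
  offset (1,1) -> (2,2): empty -> OK
All cells valid: yes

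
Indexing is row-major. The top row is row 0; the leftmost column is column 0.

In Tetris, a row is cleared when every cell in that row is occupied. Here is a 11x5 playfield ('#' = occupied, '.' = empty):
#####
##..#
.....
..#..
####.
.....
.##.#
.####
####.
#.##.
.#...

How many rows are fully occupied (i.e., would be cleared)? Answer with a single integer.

Check each row:
  row 0: 0 empty cells -> FULL (clear)
  row 1: 2 empty cells -> not full
  row 2: 5 empty cells -> not full
  row 3: 4 empty cells -> not full
  row 4: 1 empty cell -> not full
  row 5: 5 empty cells -> not full
  row 6: 2 empty cells -> not full
  row 7: 1 empty cell -> not full
  row 8: 1 empty cell -> not full
  row 9: 2 empty cells -> not full
  row 10: 4 empty cells -> not full
Total rows cleared: 1

Answer: 1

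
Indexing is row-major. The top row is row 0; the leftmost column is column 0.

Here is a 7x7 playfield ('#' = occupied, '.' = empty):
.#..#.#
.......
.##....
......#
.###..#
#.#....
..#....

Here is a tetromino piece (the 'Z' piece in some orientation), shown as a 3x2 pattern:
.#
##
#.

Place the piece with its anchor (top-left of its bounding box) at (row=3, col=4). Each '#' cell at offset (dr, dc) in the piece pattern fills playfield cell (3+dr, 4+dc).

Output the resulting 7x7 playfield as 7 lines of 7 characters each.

Answer: .#..#.#
.......
.##....
.....##
.######
#.#.#..
..#....

Derivation:
Fill (3+0,4+1) = (3,5)
Fill (3+1,4+0) = (4,4)
Fill (3+1,4+1) = (4,5)
Fill (3+2,4+0) = (5,4)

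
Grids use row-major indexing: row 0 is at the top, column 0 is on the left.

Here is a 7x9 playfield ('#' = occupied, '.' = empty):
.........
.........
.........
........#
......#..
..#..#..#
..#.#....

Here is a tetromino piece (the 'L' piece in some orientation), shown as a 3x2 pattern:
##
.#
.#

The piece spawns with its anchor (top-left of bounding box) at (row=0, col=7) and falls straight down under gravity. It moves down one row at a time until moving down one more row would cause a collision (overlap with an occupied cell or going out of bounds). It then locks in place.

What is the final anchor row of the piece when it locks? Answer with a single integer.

Spawn at (row=0, col=7). Try each row:
  row 0: fits
  row 1: blocked -> lock at row 0

Answer: 0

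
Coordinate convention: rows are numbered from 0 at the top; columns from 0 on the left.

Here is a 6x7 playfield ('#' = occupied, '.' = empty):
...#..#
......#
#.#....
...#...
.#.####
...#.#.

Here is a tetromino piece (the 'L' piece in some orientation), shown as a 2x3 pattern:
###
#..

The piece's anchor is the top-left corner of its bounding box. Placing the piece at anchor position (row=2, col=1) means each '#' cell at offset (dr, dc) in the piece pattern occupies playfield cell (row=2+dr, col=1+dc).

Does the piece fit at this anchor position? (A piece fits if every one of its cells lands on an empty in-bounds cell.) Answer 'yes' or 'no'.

Answer: no

Derivation:
Check each piece cell at anchor (2, 1):
  offset (0,0) -> (2,1): empty -> OK
  offset (0,1) -> (2,2): occupied ('#') -> FAIL
  offset (0,2) -> (2,3): empty -> OK
  offset (1,0) -> (3,1): empty -> OK
All cells valid: no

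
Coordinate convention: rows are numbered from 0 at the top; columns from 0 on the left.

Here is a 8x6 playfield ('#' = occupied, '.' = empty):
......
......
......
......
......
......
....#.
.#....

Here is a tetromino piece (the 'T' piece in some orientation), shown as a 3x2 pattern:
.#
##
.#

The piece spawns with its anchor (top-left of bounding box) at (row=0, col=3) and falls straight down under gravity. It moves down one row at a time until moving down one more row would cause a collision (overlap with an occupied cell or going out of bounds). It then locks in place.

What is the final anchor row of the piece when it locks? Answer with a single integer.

Spawn at (row=0, col=3). Try each row:
  row 0: fits
  row 1: fits
  row 2: fits
  row 3: fits
  row 4: blocked -> lock at row 3

Answer: 3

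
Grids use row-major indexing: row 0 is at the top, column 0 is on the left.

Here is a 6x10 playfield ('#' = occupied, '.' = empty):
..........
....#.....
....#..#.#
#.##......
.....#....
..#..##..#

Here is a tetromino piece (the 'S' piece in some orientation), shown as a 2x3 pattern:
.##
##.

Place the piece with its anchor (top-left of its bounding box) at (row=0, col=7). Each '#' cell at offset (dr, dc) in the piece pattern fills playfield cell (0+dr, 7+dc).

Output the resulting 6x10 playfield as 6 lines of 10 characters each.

Answer: ........##
....#..##.
....#..#.#
#.##......
.....#....
..#..##..#

Derivation:
Fill (0+0,7+1) = (0,8)
Fill (0+0,7+2) = (0,9)
Fill (0+1,7+0) = (1,7)
Fill (0+1,7+1) = (1,8)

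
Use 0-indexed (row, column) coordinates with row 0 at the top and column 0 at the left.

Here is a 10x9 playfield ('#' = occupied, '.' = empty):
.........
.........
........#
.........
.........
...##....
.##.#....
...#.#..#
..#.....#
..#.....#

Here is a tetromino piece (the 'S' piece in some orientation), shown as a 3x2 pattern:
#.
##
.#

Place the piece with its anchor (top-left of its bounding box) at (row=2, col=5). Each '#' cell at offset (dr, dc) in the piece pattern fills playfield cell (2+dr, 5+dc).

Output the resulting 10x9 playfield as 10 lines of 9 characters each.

Answer: .........
.........
.....#..#
.....##..
......#..
...##....
.##.#....
...#.#..#
..#.....#
..#.....#

Derivation:
Fill (2+0,5+0) = (2,5)
Fill (2+1,5+0) = (3,5)
Fill (2+1,5+1) = (3,6)
Fill (2+2,5+1) = (4,6)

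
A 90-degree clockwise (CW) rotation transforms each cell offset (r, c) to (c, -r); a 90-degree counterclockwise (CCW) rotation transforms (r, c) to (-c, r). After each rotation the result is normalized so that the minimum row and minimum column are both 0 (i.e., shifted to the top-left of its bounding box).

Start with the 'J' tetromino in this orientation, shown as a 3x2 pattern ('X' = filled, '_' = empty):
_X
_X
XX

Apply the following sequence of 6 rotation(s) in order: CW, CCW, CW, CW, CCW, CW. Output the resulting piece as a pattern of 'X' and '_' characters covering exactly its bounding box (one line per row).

Start:
_X
_X
XX
After rotation 1 (CW):
X__
XXX
After rotation 2 (CCW):
_X
_X
XX
After rotation 3 (CW):
X__
XXX
After rotation 4 (CW):
XX
X_
X_
After rotation 5 (CCW):
X__
XXX
After rotation 6 (CW):
XX
X_
X_

Answer: XX
X_
X_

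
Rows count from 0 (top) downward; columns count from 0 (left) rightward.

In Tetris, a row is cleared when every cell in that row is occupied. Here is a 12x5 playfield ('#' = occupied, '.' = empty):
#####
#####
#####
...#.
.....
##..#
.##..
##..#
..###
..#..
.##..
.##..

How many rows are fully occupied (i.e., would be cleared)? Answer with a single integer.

Answer: 3

Derivation:
Check each row:
  row 0: 0 empty cells -> FULL (clear)
  row 1: 0 empty cells -> FULL (clear)
  row 2: 0 empty cells -> FULL (clear)
  row 3: 4 empty cells -> not full
  row 4: 5 empty cells -> not full
  row 5: 2 empty cells -> not full
  row 6: 3 empty cells -> not full
  row 7: 2 empty cells -> not full
  row 8: 2 empty cells -> not full
  row 9: 4 empty cells -> not full
  row 10: 3 empty cells -> not full
  row 11: 3 empty cells -> not full
Total rows cleared: 3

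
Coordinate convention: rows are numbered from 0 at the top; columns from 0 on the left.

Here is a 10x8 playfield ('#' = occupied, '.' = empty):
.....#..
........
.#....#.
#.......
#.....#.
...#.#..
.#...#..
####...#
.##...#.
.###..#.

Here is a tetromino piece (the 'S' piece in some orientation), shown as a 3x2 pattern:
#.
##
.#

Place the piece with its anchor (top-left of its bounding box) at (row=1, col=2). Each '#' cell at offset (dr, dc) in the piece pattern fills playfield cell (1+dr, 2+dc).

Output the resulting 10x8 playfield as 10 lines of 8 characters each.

Answer: .....#..
..#.....
.###..#.
#..#....
#.....#.
...#.#..
.#...#..
####...#
.##...#.
.###..#.

Derivation:
Fill (1+0,2+0) = (1,2)
Fill (1+1,2+0) = (2,2)
Fill (1+1,2+1) = (2,3)
Fill (1+2,2+1) = (3,3)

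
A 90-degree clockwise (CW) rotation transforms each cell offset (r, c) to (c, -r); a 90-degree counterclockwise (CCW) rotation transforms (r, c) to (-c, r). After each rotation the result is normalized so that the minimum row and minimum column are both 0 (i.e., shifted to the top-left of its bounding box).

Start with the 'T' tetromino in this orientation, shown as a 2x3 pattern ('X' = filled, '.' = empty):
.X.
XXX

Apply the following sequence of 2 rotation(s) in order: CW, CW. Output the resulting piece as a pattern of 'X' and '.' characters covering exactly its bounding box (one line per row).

Answer: XXX
.X.

Derivation:
Start:
.X.
XXX
After rotation 1 (CW):
X.
XX
X.
After rotation 2 (CW):
XXX
.X.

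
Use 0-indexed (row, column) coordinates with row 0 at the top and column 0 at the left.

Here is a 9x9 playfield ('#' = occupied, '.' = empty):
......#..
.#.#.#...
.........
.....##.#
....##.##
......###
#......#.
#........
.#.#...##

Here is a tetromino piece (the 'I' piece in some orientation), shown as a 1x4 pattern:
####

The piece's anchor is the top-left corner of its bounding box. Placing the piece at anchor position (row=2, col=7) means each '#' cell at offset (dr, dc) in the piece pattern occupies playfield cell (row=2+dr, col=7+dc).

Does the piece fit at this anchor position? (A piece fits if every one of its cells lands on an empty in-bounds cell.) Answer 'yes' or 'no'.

Check each piece cell at anchor (2, 7):
  offset (0,0) -> (2,7): empty -> OK
  offset (0,1) -> (2,8): empty -> OK
  offset (0,2) -> (2,9): out of bounds -> FAIL
  offset (0,3) -> (2,10): out of bounds -> FAIL
All cells valid: no

Answer: no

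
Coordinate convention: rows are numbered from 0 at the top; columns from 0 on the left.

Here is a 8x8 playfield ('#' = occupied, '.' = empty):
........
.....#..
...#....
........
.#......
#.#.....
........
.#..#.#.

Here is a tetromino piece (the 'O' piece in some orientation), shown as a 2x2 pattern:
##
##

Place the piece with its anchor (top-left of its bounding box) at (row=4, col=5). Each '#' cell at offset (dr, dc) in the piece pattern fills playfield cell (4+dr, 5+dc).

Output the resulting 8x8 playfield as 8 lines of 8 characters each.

Fill (4+0,5+0) = (4,5)
Fill (4+0,5+1) = (4,6)
Fill (4+1,5+0) = (5,5)
Fill (4+1,5+1) = (5,6)

Answer: ........
.....#..
...#....
........
.#...##.
#.#..##.
........
.#..#.#.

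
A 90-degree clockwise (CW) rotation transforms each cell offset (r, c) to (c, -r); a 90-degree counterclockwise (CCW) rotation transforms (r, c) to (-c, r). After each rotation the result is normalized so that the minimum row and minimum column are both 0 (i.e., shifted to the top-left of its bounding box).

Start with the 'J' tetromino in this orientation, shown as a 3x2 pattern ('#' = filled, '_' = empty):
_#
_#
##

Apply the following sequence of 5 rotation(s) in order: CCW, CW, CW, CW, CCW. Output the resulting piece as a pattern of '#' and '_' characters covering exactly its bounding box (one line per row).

Answer: #__
###

Derivation:
Start:
_#
_#
##
After rotation 1 (CCW):
###
__#
After rotation 2 (CW):
_#
_#
##
After rotation 3 (CW):
#__
###
After rotation 4 (CW):
##
#_
#_
After rotation 5 (CCW):
#__
###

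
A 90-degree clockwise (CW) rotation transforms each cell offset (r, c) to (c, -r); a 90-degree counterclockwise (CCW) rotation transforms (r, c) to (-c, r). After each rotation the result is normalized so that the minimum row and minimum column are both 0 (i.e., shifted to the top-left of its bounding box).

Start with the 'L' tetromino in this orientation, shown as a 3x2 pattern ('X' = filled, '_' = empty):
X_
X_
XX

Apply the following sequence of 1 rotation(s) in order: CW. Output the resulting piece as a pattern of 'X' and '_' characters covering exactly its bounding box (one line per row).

Start:
X_
X_
XX
After rotation 1 (CW):
XXX
X__

Answer: XXX
X__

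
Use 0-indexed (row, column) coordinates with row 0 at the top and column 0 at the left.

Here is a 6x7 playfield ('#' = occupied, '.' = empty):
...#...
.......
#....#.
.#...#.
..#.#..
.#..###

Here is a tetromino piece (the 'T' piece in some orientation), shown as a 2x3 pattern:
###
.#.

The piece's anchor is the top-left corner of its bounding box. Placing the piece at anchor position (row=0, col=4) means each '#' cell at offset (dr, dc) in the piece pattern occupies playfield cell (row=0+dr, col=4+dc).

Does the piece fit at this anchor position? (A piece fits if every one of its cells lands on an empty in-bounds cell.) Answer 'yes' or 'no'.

Check each piece cell at anchor (0, 4):
  offset (0,0) -> (0,4): empty -> OK
  offset (0,1) -> (0,5): empty -> OK
  offset (0,2) -> (0,6): empty -> OK
  offset (1,1) -> (1,5): empty -> OK
All cells valid: yes

Answer: yes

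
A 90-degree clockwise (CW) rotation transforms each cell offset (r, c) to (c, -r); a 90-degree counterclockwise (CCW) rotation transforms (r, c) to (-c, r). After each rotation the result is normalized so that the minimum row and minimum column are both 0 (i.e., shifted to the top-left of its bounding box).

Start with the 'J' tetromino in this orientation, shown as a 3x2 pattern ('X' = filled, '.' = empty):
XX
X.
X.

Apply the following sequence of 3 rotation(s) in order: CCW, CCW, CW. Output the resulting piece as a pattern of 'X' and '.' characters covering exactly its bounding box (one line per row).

Answer: X..
XXX

Derivation:
Start:
XX
X.
X.
After rotation 1 (CCW):
X..
XXX
After rotation 2 (CCW):
.X
.X
XX
After rotation 3 (CW):
X..
XXX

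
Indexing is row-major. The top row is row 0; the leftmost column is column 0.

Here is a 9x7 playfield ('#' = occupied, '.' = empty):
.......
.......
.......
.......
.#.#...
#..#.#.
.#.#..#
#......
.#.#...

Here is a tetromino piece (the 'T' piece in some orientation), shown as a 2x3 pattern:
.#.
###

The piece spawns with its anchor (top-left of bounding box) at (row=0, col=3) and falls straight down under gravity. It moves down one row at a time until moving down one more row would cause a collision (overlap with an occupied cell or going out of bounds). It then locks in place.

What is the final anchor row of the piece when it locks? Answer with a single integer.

Answer: 2

Derivation:
Spawn at (row=0, col=3). Try each row:
  row 0: fits
  row 1: fits
  row 2: fits
  row 3: blocked -> lock at row 2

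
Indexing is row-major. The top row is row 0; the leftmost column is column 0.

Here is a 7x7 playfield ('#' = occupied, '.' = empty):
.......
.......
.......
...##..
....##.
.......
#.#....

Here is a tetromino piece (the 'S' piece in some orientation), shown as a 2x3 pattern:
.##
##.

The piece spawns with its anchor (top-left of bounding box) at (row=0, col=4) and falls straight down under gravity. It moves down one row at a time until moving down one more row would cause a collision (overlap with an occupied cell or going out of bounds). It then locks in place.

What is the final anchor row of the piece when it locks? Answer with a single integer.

Answer: 1

Derivation:
Spawn at (row=0, col=4). Try each row:
  row 0: fits
  row 1: fits
  row 2: blocked -> lock at row 1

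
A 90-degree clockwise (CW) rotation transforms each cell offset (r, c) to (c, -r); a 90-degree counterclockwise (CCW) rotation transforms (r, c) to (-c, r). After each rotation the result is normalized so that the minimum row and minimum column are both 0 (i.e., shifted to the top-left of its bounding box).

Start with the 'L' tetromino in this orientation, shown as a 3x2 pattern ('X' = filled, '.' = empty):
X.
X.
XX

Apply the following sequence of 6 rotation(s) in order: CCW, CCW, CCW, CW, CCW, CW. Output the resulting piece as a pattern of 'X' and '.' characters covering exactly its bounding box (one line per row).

Answer: XX
.X
.X

Derivation:
Start:
X.
X.
XX
After rotation 1 (CCW):
..X
XXX
After rotation 2 (CCW):
XX
.X
.X
After rotation 3 (CCW):
XXX
X..
After rotation 4 (CW):
XX
.X
.X
After rotation 5 (CCW):
XXX
X..
After rotation 6 (CW):
XX
.X
.X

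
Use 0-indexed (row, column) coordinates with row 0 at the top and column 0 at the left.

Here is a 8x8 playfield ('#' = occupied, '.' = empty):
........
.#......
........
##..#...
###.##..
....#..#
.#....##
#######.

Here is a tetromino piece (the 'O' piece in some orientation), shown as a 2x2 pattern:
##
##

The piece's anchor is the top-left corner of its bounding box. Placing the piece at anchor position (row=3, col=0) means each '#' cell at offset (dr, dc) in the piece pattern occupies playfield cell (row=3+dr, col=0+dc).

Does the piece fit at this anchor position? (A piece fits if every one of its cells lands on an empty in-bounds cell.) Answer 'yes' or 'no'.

Answer: no

Derivation:
Check each piece cell at anchor (3, 0):
  offset (0,0) -> (3,0): occupied ('#') -> FAIL
  offset (0,1) -> (3,1): occupied ('#') -> FAIL
  offset (1,0) -> (4,0): occupied ('#') -> FAIL
  offset (1,1) -> (4,1): occupied ('#') -> FAIL
All cells valid: no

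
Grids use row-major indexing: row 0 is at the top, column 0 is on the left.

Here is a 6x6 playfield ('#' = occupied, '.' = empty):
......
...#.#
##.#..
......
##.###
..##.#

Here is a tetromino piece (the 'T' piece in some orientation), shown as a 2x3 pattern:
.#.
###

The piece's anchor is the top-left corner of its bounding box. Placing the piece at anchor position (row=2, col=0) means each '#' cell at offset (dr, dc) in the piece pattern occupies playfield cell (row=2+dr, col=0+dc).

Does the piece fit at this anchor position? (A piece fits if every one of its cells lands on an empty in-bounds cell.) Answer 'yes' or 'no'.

Answer: no

Derivation:
Check each piece cell at anchor (2, 0):
  offset (0,1) -> (2,1): occupied ('#') -> FAIL
  offset (1,0) -> (3,0): empty -> OK
  offset (1,1) -> (3,1): empty -> OK
  offset (1,2) -> (3,2): empty -> OK
All cells valid: no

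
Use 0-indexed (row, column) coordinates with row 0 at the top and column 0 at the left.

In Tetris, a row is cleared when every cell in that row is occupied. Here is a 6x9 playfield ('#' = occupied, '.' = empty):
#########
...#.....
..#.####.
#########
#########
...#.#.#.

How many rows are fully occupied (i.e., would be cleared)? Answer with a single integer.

Check each row:
  row 0: 0 empty cells -> FULL (clear)
  row 1: 8 empty cells -> not full
  row 2: 4 empty cells -> not full
  row 3: 0 empty cells -> FULL (clear)
  row 4: 0 empty cells -> FULL (clear)
  row 5: 6 empty cells -> not full
Total rows cleared: 3

Answer: 3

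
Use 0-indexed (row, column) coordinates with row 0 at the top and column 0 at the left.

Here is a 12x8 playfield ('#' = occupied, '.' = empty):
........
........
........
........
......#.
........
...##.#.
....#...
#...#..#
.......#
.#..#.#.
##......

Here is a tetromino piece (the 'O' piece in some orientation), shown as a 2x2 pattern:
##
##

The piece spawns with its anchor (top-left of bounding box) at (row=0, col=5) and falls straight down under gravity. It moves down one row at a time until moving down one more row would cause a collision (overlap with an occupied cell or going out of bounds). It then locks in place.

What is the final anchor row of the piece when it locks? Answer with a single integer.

Answer: 2

Derivation:
Spawn at (row=0, col=5). Try each row:
  row 0: fits
  row 1: fits
  row 2: fits
  row 3: blocked -> lock at row 2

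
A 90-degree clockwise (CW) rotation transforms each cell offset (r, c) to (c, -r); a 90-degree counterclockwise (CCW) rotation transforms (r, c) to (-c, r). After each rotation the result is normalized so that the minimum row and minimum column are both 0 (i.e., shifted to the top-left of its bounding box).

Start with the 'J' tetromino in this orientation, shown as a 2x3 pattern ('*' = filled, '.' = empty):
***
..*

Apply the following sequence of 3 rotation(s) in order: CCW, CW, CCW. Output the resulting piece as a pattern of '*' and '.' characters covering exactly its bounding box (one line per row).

Start:
***
..*
After rotation 1 (CCW):
**
*.
*.
After rotation 2 (CW):
***
..*
After rotation 3 (CCW):
**
*.
*.

Answer: **
*.
*.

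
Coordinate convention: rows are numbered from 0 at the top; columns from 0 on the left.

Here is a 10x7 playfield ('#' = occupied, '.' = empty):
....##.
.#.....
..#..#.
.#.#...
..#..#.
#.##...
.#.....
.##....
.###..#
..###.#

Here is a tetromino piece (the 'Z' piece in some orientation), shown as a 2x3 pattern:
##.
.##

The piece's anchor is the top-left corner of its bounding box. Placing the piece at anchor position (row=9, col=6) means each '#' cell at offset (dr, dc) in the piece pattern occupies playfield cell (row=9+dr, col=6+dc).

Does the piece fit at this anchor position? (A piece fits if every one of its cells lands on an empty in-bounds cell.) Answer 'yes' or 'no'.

Check each piece cell at anchor (9, 6):
  offset (0,0) -> (9,6): occupied ('#') -> FAIL
  offset (0,1) -> (9,7): out of bounds -> FAIL
  offset (1,1) -> (10,7): out of bounds -> FAIL
  offset (1,2) -> (10,8): out of bounds -> FAIL
All cells valid: no

Answer: no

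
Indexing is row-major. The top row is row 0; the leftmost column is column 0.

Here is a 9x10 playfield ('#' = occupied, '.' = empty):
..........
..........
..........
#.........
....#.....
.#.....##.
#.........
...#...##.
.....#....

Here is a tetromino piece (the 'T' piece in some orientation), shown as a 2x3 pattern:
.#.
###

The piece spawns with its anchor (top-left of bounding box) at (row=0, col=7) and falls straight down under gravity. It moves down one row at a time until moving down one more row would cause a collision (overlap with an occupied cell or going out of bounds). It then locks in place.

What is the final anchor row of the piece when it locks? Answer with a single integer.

Spawn at (row=0, col=7). Try each row:
  row 0: fits
  row 1: fits
  row 2: fits
  row 3: fits
  row 4: blocked -> lock at row 3

Answer: 3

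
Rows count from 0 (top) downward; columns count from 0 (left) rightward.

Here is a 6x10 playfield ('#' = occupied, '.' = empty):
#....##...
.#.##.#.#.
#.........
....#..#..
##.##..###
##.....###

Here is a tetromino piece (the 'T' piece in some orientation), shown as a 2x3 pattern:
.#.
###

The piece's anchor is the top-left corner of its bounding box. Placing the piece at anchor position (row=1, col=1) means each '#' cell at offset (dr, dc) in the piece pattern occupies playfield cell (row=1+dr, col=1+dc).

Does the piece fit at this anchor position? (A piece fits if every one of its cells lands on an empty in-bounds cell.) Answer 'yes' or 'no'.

Check each piece cell at anchor (1, 1):
  offset (0,1) -> (1,2): empty -> OK
  offset (1,0) -> (2,1): empty -> OK
  offset (1,1) -> (2,2): empty -> OK
  offset (1,2) -> (2,3): empty -> OK
All cells valid: yes

Answer: yes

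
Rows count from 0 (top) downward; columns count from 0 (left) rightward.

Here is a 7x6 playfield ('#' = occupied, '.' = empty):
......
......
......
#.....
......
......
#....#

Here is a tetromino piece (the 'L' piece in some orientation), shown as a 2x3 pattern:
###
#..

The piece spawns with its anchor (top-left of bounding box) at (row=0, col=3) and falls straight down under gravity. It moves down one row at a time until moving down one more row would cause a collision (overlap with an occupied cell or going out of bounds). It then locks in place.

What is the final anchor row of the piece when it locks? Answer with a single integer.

Spawn at (row=0, col=3). Try each row:
  row 0: fits
  row 1: fits
  row 2: fits
  row 3: fits
  row 4: fits
  row 5: fits
  row 6: blocked -> lock at row 5

Answer: 5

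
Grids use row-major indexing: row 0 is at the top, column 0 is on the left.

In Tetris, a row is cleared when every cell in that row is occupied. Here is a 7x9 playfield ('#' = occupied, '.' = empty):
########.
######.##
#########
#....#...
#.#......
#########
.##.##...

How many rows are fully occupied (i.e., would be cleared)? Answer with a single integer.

Answer: 2

Derivation:
Check each row:
  row 0: 1 empty cell -> not full
  row 1: 1 empty cell -> not full
  row 2: 0 empty cells -> FULL (clear)
  row 3: 7 empty cells -> not full
  row 4: 7 empty cells -> not full
  row 5: 0 empty cells -> FULL (clear)
  row 6: 5 empty cells -> not full
Total rows cleared: 2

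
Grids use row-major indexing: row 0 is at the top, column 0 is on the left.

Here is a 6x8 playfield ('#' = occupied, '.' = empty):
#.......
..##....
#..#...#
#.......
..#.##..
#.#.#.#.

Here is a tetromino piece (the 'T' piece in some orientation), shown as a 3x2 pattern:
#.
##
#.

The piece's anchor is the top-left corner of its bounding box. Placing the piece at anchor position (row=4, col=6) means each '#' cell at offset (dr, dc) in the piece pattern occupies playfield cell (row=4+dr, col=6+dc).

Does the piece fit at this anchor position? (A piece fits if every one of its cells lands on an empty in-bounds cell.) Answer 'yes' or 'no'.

Answer: no

Derivation:
Check each piece cell at anchor (4, 6):
  offset (0,0) -> (4,6): empty -> OK
  offset (1,0) -> (5,6): occupied ('#') -> FAIL
  offset (1,1) -> (5,7): empty -> OK
  offset (2,0) -> (6,6): out of bounds -> FAIL
All cells valid: no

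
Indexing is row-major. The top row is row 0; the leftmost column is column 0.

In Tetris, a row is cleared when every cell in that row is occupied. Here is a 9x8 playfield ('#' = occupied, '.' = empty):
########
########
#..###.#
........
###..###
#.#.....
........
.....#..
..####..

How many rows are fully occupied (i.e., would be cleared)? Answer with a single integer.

Check each row:
  row 0: 0 empty cells -> FULL (clear)
  row 1: 0 empty cells -> FULL (clear)
  row 2: 3 empty cells -> not full
  row 3: 8 empty cells -> not full
  row 4: 2 empty cells -> not full
  row 5: 6 empty cells -> not full
  row 6: 8 empty cells -> not full
  row 7: 7 empty cells -> not full
  row 8: 4 empty cells -> not full
Total rows cleared: 2

Answer: 2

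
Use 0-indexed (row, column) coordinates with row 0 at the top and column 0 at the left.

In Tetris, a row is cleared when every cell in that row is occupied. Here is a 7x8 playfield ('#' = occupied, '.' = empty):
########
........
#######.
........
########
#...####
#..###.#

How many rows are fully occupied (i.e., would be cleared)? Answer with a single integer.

Answer: 2

Derivation:
Check each row:
  row 0: 0 empty cells -> FULL (clear)
  row 1: 8 empty cells -> not full
  row 2: 1 empty cell -> not full
  row 3: 8 empty cells -> not full
  row 4: 0 empty cells -> FULL (clear)
  row 5: 3 empty cells -> not full
  row 6: 3 empty cells -> not full
Total rows cleared: 2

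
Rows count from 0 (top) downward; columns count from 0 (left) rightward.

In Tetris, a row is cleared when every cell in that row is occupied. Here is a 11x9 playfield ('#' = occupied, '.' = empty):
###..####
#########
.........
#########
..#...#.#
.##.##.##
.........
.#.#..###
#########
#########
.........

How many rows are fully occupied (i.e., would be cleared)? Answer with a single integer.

Check each row:
  row 0: 2 empty cells -> not full
  row 1: 0 empty cells -> FULL (clear)
  row 2: 9 empty cells -> not full
  row 3: 0 empty cells -> FULL (clear)
  row 4: 6 empty cells -> not full
  row 5: 3 empty cells -> not full
  row 6: 9 empty cells -> not full
  row 7: 4 empty cells -> not full
  row 8: 0 empty cells -> FULL (clear)
  row 9: 0 empty cells -> FULL (clear)
  row 10: 9 empty cells -> not full
Total rows cleared: 4

Answer: 4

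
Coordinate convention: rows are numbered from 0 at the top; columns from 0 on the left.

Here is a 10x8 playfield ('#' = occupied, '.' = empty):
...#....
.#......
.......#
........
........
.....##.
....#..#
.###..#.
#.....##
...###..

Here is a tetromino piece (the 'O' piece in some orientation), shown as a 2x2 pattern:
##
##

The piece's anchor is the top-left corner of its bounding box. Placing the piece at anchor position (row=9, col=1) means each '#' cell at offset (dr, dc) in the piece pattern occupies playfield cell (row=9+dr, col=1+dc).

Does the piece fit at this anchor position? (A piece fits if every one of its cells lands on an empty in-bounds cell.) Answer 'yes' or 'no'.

Answer: no

Derivation:
Check each piece cell at anchor (9, 1):
  offset (0,0) -> (9,1): empty -> OK
  offset (0,1) -> (9,2): empty -> OK
  offset (1,0) -> (10,1): out of bounds -> FAIL
  offset (1,1) -> (10,2): out of bounds -> FAIL
All cells valid: no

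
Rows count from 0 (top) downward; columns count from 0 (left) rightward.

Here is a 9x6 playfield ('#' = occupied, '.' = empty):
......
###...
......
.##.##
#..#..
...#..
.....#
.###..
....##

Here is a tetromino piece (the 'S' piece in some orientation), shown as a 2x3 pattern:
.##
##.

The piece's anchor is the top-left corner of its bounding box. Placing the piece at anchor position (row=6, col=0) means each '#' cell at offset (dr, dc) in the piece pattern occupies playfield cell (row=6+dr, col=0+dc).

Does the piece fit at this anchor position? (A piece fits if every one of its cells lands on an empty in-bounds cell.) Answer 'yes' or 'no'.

Answer: no

Derivation:
Check each piece cell at anchor (6, 0):
  offset (0,1) -> (6,1): empty -> OK
  offset (0,2) -> (6,2): empty -> OK
  offset (1,0) -> (7,0): empty -> OK
  offset (1,1) -> (7,1): occupied ('#') -> FAIL
All cells valid: no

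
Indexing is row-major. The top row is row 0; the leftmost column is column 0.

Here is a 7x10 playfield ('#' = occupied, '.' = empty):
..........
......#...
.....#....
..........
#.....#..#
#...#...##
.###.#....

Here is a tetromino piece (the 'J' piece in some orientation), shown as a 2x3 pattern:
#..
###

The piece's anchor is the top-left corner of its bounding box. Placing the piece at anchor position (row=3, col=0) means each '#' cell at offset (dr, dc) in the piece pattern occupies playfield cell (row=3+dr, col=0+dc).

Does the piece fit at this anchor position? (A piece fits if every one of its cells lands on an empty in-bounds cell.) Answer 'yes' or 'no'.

Check each piece cell at anchor (3, 0):
  offset (0,0) -> (3,0): empty -> OK
  offset (1,0) -> (4,0): occupied ('#') -> FAIL
  offset (1,1) -> (4,1): empty -> OK
  offset (1,2) -> (4,2): empty -> OK
All cells valid: no

Answer: no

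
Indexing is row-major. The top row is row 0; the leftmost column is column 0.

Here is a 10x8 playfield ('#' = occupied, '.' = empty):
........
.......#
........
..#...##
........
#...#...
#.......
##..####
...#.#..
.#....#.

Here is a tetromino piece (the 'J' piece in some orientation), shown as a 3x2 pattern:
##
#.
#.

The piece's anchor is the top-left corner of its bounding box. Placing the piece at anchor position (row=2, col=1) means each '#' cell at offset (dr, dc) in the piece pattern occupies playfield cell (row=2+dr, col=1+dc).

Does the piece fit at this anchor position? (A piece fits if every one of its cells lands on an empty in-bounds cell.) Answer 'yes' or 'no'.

Answer: yes

Derivation:
Check each piece cell at anchor (2, 1):
  offset (0,0) -> (2,1): empty -> OK
  offset (0,1) -> (2,2): empty -> OK
  offset (1,0) -> (3,1): empty -> OK
  offset (2,0) -> (4,1): empty -> OK
All cells valid: yes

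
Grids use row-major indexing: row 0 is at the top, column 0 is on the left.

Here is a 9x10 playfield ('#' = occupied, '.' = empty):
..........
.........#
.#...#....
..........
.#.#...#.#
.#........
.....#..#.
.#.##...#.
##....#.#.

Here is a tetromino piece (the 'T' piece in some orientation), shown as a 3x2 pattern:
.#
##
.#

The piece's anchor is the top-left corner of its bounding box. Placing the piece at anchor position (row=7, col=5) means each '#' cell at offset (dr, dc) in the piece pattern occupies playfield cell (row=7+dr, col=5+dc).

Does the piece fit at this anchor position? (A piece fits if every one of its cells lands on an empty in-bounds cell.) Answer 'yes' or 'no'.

Answer: no

Derivation:
Check each piece cell at anchor (7, 5):
  offset (0,1) -> (7,6): empty -> OK
  offset (1,0) -> (8,5): empty -> OK
  offset (1,1) -> (8,6): occupied ('#') -> FAIL
  offset (2,1) -> (9,6): out of bounds -> FAIL
All cells valid: no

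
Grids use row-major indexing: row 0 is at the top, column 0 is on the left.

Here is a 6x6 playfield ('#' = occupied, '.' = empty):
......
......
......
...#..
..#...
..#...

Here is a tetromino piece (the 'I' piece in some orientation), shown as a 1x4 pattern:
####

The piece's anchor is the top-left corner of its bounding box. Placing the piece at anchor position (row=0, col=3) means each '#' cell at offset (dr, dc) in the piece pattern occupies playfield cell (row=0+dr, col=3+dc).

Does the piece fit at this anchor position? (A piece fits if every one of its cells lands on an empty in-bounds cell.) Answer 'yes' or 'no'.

Check each piece cell at anchor (0, 3):
  offset (0,0) -> (0,3): empty -> OK
  offset (0,1) -> (0,4): empty -> OK
  offset (0,2) -> (0,5): empty -> OK
  offset (0,3) -> (0,6): out of bounds -> FAIL
All cells valid: no

Answer: no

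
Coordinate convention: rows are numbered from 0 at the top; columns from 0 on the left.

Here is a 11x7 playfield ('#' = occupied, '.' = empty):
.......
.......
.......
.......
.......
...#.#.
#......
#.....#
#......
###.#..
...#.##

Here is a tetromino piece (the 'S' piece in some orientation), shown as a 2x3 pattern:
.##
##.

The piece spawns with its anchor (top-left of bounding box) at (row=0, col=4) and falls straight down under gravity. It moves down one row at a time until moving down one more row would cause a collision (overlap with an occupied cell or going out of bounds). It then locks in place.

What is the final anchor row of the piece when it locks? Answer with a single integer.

Answer: 3

Derivation:
Spawn at (row=0, col=4). Try each row:
  row 0: fits
  row 1: fits
  row 2: fits
  row 3: fits
  row 4: blocked -> lock at row 3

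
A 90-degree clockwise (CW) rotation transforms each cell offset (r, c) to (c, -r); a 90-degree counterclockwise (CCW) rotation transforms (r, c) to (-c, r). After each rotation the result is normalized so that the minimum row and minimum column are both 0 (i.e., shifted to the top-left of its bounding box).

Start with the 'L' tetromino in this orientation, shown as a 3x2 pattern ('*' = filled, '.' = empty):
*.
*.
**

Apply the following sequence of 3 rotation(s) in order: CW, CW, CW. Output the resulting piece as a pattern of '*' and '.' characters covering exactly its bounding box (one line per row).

Start:
*.
*.
**
After rotation 1 (CW):
***
*..
After rotation 2 (CW):
**
.*
.*
After rotation 3 (CW):
..*
***

Answer: ..*
***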